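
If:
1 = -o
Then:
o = -1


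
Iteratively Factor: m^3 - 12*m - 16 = (m - 4)*(m^2 + 4*m + 4) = (m - 4)*(m + 2)*(m + 2)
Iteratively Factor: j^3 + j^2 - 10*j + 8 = (j - 1)*(j^2 + 2*j - 8) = (j - 1)*(j + 4)*(j - 2)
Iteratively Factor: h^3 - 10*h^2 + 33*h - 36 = (h - 3)*(h^2 - 7*h + 12) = (h - 3)^2*(h - 4)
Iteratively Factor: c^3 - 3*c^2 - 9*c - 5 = (c + 1)*(c^2 - 4*c - 5) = (c + 1)^2*(c - 5)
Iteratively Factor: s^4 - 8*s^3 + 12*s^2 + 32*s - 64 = (s + 2)*(s^3 - 10*s^2 + 32*s - 32) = (s - 2)*(s + 2)*(s^2 - 8*s + 16) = (s - 4)*(s - 2)*(s + 2)*(s - 4)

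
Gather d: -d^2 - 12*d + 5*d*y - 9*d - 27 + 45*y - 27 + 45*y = -d^2 + d*(5*y - 21) + 90*y - 54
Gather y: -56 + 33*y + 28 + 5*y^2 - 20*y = 5*y^2 + 13*y - 28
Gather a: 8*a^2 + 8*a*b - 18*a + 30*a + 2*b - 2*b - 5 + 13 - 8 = 8*a^2 + a*(8*b + 12)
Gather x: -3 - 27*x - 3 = -27*x - 6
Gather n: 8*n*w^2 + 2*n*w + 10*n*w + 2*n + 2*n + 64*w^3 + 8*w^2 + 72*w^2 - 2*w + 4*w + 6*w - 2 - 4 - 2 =n*(8*w^2 + 12*w + 4) + 64*w^3 + 80*w^2 + 8*w - 8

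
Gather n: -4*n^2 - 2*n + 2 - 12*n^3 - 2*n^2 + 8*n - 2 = -12*n^3 - 6*n^2 + 6*n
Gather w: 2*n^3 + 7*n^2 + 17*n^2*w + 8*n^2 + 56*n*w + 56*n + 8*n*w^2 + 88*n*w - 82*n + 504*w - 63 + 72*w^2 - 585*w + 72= 2*n^3 + 15*n^2 - 26*n + w^2*(8*n + 72) + w*(17*n^2 + 144*n - 81) + 9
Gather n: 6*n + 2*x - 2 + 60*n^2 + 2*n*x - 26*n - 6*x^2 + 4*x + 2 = 60*n^2 + n*(2*x - 20) - 6*x^2 + 6*x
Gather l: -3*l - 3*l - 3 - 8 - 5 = -6*l - 16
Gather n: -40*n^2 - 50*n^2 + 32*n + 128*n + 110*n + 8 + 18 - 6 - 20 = -90*n^2 + 270*n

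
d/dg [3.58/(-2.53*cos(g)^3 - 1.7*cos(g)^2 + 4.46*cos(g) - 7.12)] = (-27.1722*cos(g)^2 - 12.172*cos(g) + 15.9668)*sin(g)/(2.53*cos(g)^3 + 1.7*cos(g)^2 - 4.46*cos(g) + 7.12)^2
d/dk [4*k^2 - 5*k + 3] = 8*k - 5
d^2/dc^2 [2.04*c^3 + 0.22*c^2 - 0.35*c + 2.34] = 12.24*c + 0.44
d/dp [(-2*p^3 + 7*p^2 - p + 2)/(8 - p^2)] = (2*p^4 - 49*p^2 + 116*p - 8)/(p^4 - 16*p^2 + 64)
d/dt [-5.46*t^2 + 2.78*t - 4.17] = 2.78 - 10.92*t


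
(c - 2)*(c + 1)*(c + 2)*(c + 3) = c^4 + 4*c^3 - c^2 - 16*c - 12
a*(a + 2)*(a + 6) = a^3 + 8*a^2 + 12*a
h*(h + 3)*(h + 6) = h^3 + 9*h^2 + 18*h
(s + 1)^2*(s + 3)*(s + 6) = s^4 + 11*s^3 + 37*s^2 + 45*s + 18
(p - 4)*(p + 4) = p^2 - 16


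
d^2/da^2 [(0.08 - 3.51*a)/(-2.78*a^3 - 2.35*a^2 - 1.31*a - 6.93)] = (162.760104*a^5 + 130.165716*a^4 + 4.84027400000002*a^3 - 815.857512*a^2 - 335.202918*a - 61.398562)/(21.484952*a^9 + 54.48522*a^8 + 76.430262*a^7 + 225.000691*a^6 + 307.657839*a^5 + 278.337324*a^4 + 530.779787*a^3 + 374.253264*a^2 + 188.737857*a + 332.812557)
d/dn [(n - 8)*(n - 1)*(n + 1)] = 3*n^2 - 16*n - 1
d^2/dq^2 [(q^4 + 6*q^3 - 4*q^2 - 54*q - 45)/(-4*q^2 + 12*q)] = (-q^3 - 15)/(2*q^3)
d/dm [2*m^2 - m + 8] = 4*m - 1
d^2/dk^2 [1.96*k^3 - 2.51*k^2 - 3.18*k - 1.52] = 11.76*k - 5.02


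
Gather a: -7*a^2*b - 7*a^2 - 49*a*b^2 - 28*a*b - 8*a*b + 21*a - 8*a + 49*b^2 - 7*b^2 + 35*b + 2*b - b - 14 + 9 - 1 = a^2*(-7*b - 7) + a*(-49*b^2 - 36*b + 13) + 42*b^2 + 36*b - 6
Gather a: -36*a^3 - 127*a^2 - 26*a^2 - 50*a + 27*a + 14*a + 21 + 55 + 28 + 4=-36*a^3 - 153*a^2 - 9*a + 108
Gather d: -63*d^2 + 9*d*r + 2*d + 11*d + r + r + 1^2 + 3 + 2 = -63*d^2 + d*(9*r + 13) + 2*r + 6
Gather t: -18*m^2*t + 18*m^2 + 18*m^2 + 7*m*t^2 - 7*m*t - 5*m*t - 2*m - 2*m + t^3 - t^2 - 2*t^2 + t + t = 36*m^2 - 4*m + t^3 + t^2*(7*m - 3) + t*(-18*m^2 - 12*m + 2)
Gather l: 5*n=5*n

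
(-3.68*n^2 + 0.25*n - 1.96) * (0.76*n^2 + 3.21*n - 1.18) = -2.7968*n^4 - 11.6228*n^3 + 3.6553*n^2 - 6.5866*n + 2.3128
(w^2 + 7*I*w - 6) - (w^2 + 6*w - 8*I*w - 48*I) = -6*w + 15*I*w - 6 + 48*I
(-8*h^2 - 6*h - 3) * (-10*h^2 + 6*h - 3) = 80*h^4 + 12*h^3 + 18*h^2 + 9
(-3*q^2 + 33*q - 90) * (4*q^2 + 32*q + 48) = -12*q^4 + 36*q^3 + 552*q^2 - 1296*q - 4320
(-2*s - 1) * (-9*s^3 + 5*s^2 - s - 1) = 18*s^4 - s^3 - 3*s^2 + 3*s + 1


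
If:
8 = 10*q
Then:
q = 4/5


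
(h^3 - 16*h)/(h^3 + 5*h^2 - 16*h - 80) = h/(h + 5)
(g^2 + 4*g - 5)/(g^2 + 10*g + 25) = (g - 1)/(g + 5)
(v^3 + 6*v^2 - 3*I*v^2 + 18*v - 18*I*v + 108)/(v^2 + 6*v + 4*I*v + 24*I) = (v^2 - 3*I*v + 18)/(v + 4*I)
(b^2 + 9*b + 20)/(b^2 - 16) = (b + 5)/(b - 4)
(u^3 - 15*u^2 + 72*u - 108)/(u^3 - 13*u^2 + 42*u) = (u^2 - 9*u + 18)/(u*(u - 7))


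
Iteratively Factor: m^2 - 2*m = (m - 2)*(m)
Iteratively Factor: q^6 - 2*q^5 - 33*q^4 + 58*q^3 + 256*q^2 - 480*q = (q + 4)*(q^5 - 6*q^4 - 9*q^3 + 94*q^2 - 120*q) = (q - 2)*(q + 4)*(q^4 - 4*q^3 - 17*q^2 + 60*q) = (q - 5)*(q - 2)*(q + 4)*(q^3 + q^2 - 12*q) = (q - 5)*(q - 3)*(q - 2)*(q + 4)*(q^2 + 4*q) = q*(q - 5)*(q - 3)*(q - 2)*(q + 4)*(q + 4)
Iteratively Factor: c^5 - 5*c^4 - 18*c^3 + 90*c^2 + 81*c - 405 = (c + 3)*(c^4 - 8*c^3 + 6*c^2 + 72*c - 135) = (c + 3)^2*(c^3 - 11*c^2 + 39*c - 45) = (c - 3)*(c + 3)^2*(c^2 - 8*c + 15) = (c - 5)*(c - 3)*(c + 3)^2*(c - 3)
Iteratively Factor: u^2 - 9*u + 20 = (u - 5)*(u - 4)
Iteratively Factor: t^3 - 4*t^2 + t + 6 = (t + 1)*(t^2 - 5*t + 6) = (t - 2)*(t + 1)*(t - 3)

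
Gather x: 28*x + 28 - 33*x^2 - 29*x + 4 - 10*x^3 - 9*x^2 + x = -10*x^3 - 42*x^2 + 32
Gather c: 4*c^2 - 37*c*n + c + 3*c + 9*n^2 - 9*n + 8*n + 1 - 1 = 4*c^2 + c*(4 - 37*n) + 9*n^2 - n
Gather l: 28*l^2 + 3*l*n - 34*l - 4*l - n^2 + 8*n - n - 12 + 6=28*l^2 + l*(3*n - 38) - n^2 + 7*n - 6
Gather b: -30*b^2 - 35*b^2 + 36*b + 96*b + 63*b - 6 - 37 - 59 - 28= -65*b^2 + 195*b - 130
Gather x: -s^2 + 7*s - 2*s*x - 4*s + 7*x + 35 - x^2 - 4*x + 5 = -s^2 + 3*s - x^2 + x*(3 - 2*s) + 40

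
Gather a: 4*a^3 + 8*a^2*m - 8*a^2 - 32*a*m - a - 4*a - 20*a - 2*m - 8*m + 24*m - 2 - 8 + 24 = 4*a^3 + a^2*(8*m - 8) + a*(-32*m - 25) + 14*m + 14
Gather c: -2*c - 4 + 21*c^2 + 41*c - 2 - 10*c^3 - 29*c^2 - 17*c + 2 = -10*c^3 - 8*c^2 + 22*c - 4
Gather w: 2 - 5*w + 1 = 3 - 5*w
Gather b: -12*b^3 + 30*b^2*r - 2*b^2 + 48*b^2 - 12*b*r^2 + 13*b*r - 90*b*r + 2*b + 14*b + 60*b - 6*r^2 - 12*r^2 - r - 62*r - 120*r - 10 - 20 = -12*b^3 + b^2*(30*r + 46) + b*(-12*r^2 - 77*r + 76) - 18*r^2 - 183*r - 30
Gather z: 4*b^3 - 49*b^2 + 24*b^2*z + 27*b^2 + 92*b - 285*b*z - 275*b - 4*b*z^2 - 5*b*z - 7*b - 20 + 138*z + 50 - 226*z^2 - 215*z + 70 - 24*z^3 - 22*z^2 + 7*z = 4*b^3 - 22*b^2 - 190*b - 24*z^3 + z^2*(-4*b - 248) + z*(24*b^2 - 290*b - 70) + 100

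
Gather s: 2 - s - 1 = 1 - s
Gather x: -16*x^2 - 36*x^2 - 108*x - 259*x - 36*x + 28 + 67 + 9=-52*x^2 - 403*x + 104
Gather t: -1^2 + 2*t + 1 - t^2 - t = -t^2 + t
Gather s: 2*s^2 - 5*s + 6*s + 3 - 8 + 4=2*s^2 + s - 1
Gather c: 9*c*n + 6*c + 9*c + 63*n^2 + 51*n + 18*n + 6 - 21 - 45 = c*(9*n + 15) + 63*n^2 + 69*n - 60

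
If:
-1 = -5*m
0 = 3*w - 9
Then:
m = 1/5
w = 3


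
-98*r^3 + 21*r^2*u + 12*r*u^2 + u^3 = (-2*r + u)*(7*r + u)^2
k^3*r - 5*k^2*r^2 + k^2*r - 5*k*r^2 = k*(k - 5*r)*(k*r + r)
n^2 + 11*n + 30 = (n + 5)*(n + 6)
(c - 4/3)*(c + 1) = c^2 - c/3 - 4/3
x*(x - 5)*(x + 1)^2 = x^4 - 3*x^3 - 9*x^2 - 5*x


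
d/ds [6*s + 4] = 6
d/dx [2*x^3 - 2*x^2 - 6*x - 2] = 6*x^2 - 4*x - 6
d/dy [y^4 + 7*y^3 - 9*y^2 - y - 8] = 4*y^3 + 21*y^2 - 18*y - 1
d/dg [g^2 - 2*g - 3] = 2*g - 2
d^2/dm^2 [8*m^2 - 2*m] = 16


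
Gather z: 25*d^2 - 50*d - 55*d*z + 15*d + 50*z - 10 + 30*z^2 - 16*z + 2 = 25*d^2 - 35*d + 30*z^2 + z*(34 - 55*d) - 8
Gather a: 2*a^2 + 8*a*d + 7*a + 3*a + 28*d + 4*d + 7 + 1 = 2*a^2 + a*(8*d + 10) + 32*d + 8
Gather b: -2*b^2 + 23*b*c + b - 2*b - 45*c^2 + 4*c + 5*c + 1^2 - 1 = -2*b^2 + b*(23*c - 1) - 45*c^2 + 9*c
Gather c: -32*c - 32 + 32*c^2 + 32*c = 32*c^2 - 32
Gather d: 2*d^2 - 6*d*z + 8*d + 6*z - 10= 2*d^2 + d*(8 - 6*z) + 6*z - 10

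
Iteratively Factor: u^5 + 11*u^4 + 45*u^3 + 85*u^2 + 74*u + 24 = (u + 1)*(u^4 + 10*u^3 + 35*u^2 + 50*u + 24) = (u + 1)*(u + 3)*(u^3 + 7*u^2 + 14*u + 8) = (u + 1)^2*(u + 3)*(u^2 + 6*u + 8) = (u + 1)^2*(u + 2)*(u + 3)*(u + 4)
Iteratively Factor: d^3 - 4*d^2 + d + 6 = (d + 1)*(d^2 - 5*d + 6) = (d - 3)*(d + 1)*(d - 2)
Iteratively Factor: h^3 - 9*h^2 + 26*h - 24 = (h - 3)*(h^2 - 6*h + 8) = (h - 4)*(h - 3)*(h - 2)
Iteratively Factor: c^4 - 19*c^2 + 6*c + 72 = (c - 3)*(c^3 + 3*c^2 - 10*c - 24) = (c - 3)^2*(c^2 + 6*c + 8) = (c - 3)^2*(c + 2)*(c + 4)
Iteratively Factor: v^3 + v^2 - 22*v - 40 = (v + 2)*(v^2 - v - 20) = (v + 2)*(v + 4)*(v - 5)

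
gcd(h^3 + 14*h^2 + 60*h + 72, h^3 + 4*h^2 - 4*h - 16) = h + 2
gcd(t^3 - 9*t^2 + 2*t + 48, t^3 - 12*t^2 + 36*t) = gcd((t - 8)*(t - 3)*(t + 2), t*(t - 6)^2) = 1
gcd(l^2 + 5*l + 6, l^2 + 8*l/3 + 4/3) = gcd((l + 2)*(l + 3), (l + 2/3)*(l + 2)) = l + 2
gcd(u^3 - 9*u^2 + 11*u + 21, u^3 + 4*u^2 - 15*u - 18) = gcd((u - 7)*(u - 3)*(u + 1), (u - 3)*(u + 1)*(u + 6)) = u^2 - 2*u - 3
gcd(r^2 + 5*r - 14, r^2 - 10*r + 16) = r - 2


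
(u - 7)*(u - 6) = u^2 - 13*u + 42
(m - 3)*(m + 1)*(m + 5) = m^3 + 3*m^2 - 13*m - 15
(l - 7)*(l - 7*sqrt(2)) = l^2 - 7*sqrt(2)*l - 7*l + 49*sqrt(2)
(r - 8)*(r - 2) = r^2 - 10*r + 16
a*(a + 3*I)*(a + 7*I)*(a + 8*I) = a^4 + 18*I*a^3 - 101*a^2 - 168*I*a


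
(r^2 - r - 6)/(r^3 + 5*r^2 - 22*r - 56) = (r - 3)/(r^2 + 3*r - 28)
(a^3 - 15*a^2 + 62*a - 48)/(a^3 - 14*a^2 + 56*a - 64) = (a^2 - 7*a + 6)/(a^2 - 6*a + 8)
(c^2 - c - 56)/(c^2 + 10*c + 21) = (c - 8)/(c + 3)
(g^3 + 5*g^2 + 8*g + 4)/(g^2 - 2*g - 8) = (g^2 + 3*g + 2)/(g - 4)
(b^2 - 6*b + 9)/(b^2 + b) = (b^2 - 6*b + 9)/(b*(b + 1))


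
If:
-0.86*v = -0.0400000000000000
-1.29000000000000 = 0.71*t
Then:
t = -1.82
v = 0.05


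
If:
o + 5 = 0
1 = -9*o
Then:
No Solution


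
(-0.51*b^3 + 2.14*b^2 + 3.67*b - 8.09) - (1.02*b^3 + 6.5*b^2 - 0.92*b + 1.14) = -1.53*b^3 - 4.36*b^2 + 4.59*b - 9.23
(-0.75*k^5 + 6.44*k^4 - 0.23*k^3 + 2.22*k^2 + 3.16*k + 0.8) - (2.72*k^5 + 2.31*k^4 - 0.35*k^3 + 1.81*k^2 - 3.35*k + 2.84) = -3.47*k^5 + 4.13*k^4 + 0.12*k^3 + 0.41*k^2 + 6.51*k - 2.04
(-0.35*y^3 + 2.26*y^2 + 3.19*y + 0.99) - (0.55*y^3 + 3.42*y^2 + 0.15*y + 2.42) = -0.9*y^3 - 1.16*y^2 + 3.04*y - 1.43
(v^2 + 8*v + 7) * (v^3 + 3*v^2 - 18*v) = v^5 + 11*v^4 + 13*v^3 - 123*v^2 - 126*v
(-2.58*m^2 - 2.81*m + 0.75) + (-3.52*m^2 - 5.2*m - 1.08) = -6.1*m^2 - 8.01*m - 0.33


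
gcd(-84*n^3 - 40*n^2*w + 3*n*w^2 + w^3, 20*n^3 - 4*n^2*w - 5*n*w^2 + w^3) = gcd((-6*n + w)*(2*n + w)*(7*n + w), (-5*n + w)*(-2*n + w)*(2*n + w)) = 2*n + w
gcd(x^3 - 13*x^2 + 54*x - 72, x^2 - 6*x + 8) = x - 4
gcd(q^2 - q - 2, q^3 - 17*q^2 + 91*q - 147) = 1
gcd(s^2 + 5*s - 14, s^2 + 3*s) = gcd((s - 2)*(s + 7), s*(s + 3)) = 1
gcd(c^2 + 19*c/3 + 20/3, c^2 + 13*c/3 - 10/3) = c + 5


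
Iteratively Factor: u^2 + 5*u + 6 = (u + 3)*(u + 2)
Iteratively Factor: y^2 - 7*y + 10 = (y - 2)*(y - 5)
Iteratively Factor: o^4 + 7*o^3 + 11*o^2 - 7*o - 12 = (o + 3)*(o^3 + 4*o^2 - o - 4) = (o + 3)*(o + 4)*(o^2 - 1) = (o - 1)*(o + 3)*(o + 4)*(o + 1)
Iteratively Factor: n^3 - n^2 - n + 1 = (n + 1)*(n^2 - 2*n + 1) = (n - 1)*(n + 1)*(n - 1)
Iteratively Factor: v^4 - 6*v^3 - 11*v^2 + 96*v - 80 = (v - 4)*(v^3 - 2*v^2 - 19*v + 20) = (v - 5)*(v - 4)*(v^2 + 3*v - 4) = (v - 5)*(v - 4)*(v - 1)*(v + 4)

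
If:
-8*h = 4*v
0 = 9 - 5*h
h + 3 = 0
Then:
No Solution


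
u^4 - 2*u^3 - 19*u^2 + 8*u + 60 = (u - 5)*(u - 2)*(u + 2)*(u + 3)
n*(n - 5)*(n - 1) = n^3 - 6*n^2 + 5*n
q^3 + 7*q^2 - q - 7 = (q - 1)*(q + 1)*(q + 7)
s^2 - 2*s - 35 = (s - 7)*(s + 5)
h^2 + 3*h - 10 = (h - 2)*(h + 5)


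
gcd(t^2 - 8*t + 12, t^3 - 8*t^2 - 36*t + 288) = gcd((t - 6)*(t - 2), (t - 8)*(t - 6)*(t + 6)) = t - 6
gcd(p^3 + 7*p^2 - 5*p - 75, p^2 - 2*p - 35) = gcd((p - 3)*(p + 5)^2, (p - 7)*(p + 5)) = p + 5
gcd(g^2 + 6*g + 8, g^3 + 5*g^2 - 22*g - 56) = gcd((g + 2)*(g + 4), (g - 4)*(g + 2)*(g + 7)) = g + 2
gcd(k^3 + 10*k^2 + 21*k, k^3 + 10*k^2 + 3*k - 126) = k + 7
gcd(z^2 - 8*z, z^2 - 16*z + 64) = z - 8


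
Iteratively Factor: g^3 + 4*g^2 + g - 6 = (g - 1)*(g^2 + 5*g + 6) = (g - 1)*(g + 2)*(g + 3)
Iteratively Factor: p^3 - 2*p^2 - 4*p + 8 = (p - 2)*(p^2 - 4) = (p - 2)^2*(p + 2)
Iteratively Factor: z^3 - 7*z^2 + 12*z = (z - 3)*(z^2 - 4*z) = z*(z - 3)*(z - 4)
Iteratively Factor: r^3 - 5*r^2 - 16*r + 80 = (r - 4)*(r^2 - r - 20) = (r - 4)*(r + 4)*(r - 5)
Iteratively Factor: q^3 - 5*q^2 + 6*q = (q - 3)*(q^2 - 2*q) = q*(q - 3)*(q - 2)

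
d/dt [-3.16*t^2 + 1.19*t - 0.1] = 1.19 - 6.32*t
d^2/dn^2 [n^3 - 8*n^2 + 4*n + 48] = 6*n - 16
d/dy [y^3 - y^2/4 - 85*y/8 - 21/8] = 3*y^2 - y/2 - 85/8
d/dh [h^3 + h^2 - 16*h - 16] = 3*h^2 + 2*h - 16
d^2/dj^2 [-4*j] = 0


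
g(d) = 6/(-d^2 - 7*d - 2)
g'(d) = 6*(2*d + 7)/(-d^2 - 7*d - 2)^2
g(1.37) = -0.45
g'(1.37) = 0.32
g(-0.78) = 2.10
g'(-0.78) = 4.01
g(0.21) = -1.71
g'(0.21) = 3.61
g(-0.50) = 4.80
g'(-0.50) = 23.04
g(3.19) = -0.17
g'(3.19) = 0.07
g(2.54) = -0.23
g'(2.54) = 0.11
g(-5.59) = 1.02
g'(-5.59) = -0.72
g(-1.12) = 1.31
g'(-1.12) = 1.36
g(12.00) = -0.03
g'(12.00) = 0.00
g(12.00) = -0.03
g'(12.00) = 0.00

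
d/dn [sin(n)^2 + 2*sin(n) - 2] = 2*(sin(n) + 1)*cos(n)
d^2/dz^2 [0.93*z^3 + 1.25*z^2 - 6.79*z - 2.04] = 5.58*z + 2.5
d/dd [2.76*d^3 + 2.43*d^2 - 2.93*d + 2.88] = 8.28*d^2 + 4.86*d - 2.93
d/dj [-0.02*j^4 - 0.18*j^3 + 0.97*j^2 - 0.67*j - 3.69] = -0.08*j^3 - 0.54*j^2 + 1.94*j - 0.67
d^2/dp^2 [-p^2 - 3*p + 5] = -2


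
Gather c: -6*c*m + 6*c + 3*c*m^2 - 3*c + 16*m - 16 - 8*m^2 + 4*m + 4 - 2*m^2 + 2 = c*(3*m^2 - 6*m + 3) - 10*m^2 + 20*m - 10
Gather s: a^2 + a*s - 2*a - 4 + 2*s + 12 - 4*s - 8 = a^2 - 2*a + s*(a - 2)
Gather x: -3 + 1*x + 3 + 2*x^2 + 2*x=2*x^2 + 3*x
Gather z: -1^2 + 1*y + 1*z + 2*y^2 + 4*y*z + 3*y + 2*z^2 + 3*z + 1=2*y^2 + 4*y + 2*z^2 + z*(4*y + 4)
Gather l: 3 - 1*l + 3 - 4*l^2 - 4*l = -4*l^2 - 5*l + 6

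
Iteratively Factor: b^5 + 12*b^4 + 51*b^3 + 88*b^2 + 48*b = (b + 1)*(b^4 + 11*b^3 + 40*b^2 + 48*b) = (b + 1)*(b + 3)*(b^3 + 8*b^2 + 16*b) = b*(b + 1)*(b + 3)*(b^2 + 8*b + 16) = b*(b + 1)*(b + 3)*(b + 4)*(b + 4)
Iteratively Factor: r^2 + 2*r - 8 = (r - 2)*(r + 4)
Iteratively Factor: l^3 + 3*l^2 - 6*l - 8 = (l - 2)*(l^2 + 5*l + 4) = (l - 2)*(l + 1)*(l + 4)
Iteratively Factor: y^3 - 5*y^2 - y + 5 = (y - 5)*(y^2 - 1) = (y - 5)*(y - 1)*(y + 1)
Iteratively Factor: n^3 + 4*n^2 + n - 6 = (n + 2)*(n^2 + 2*n - 3) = (n - 1)*(n + 2)*(n + 3)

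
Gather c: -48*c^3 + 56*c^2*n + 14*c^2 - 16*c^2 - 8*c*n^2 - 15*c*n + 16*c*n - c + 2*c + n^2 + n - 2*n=-48*c^3 + c^2*(56*n - 2) + c*(-8*n^2 + n + 1) + n^2 - n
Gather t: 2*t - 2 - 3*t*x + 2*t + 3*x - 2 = t*(4 - 3*x) + 3*x - 4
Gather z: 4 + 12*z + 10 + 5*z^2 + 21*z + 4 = 5*z^2 + 33*z + 18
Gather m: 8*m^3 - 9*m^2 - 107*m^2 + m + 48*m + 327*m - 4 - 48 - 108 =8*m^3 - 116*m^2 + 376*m - 160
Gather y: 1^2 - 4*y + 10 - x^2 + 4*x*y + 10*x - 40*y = -x^2 + 10*x + y*(4*x - 44) + 11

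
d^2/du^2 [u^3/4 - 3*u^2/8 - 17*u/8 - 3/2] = 3*u/2 - 3/4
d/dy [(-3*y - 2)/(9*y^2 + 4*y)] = (27*y^2 + 36*y + 8)/(y^2*(81*y^2 + 72*y + 16))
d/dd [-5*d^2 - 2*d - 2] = -10*d - 2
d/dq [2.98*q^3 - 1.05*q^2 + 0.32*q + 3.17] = 8.94*q^2 - 2.1*q + 0.32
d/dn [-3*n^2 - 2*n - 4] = -6*n - 2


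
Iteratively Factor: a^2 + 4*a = (a)*(a + 4)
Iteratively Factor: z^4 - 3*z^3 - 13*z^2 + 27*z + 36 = (z - 3)*(z^3 - 13*z - 12) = (z - 3)*(z + 1)*(z^2 - z - 12) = (z - 3)*(z + 1)*(z + 3)*(z - 4)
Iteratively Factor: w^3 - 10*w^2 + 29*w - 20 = (w - 4)*(w^2 - 6*w + 5) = (w - 5)*(w - 4)*(w - 1)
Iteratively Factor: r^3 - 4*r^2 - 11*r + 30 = (r - 5)*(r^2 + r - 6) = (r - 5)*(r - 2)*(r + 3)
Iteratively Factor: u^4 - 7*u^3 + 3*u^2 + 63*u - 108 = (u + 3)*(u^3 - 10*u^2 + 33*u - 36) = (u - 3)*(u + 3)*(u^2 - 7*u + 12) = (u - 3)^2*(u + 3)*(u - 4)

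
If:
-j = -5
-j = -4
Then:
No Solution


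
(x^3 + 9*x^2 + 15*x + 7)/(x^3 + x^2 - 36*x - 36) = (x^2 + 8*x + 7)/(x^2 - 36)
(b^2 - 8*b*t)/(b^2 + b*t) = (b - 8*t)/(b + t)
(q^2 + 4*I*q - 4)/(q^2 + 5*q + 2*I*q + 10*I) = (q + 2*I)/(q + 5)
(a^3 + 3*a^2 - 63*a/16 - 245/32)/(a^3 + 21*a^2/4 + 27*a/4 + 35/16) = (4*a - 7)/(2*(2*a + 1))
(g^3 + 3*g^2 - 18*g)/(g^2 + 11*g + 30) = g*(g - 3)/(g + 5)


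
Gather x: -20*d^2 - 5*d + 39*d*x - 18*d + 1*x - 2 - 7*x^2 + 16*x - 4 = -20*d^2 - 23*d - 7*x^2 + x*(39*d + 17) - 6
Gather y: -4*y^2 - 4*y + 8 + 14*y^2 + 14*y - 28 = 10*y^2 + 10*y - 20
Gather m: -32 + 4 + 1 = -27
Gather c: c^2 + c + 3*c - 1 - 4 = c^2 + 4*c - 5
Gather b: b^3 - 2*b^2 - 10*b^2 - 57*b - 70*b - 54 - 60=b^3 - 12*b^2 - 127*b - 114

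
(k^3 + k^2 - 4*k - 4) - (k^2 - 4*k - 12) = k^3 + 8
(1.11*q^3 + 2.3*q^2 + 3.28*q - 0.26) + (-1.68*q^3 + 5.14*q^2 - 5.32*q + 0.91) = -0.57*q^3 + 7.44*q^2 - 2.04*q + 0.65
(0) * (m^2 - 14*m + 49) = 0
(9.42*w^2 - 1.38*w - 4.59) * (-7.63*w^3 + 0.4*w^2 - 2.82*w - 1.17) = -71.8746*w^5 + 14.2974*w^4 + 7.9053*w^3 - 8.9658*w^2 + 14.5584*w + 5.3703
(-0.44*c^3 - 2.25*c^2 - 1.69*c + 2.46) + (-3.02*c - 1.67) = -0.44*c^3 - 2.25*c^2 - 4.71*c + 0.79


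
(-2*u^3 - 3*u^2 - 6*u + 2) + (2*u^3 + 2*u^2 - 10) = -u^2 - 6*u - 8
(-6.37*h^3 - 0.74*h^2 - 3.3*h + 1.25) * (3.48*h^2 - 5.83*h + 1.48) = -22.1676*h^5 + 34.5619*h^4 - 16.5974*h^3 + 22.4938*h^2 - 12.1715*h + 1.85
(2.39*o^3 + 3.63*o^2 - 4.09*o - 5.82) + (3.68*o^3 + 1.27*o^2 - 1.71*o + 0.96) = 6.07*o^3 + 4.9*o^2 - 5.8*o - 4.86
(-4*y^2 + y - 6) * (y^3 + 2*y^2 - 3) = -4*y^5 - 7*y^4 - 4*y^3 - 3*y + 18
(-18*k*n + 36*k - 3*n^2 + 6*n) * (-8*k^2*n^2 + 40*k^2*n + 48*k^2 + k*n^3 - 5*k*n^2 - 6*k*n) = 144*k^3*n^3 - 1008*k^3*n^2 + 576*k^3*n + 1728*k^3 + 6*k^2*n^4 - 42*k^2*n^3 + 24*k^2*n^2 + 72*k^2*n - 3*k*n^5 + 21*k*n^4 - 12*k*n^3 - 36*k*n^2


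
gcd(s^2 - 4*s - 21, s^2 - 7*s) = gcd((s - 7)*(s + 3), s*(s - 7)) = s - 7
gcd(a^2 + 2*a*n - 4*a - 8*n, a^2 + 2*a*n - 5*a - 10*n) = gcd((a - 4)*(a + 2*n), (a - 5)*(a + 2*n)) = a + 2*n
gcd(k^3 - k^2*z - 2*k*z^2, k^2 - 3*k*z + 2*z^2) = -k + 2*z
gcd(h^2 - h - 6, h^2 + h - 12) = h - 3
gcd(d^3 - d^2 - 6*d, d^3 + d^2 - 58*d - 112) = d + 2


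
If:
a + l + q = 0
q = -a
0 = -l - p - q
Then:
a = -q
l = 0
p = -q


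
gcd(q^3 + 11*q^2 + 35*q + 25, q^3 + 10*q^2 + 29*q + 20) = q^2 + 6*q + 5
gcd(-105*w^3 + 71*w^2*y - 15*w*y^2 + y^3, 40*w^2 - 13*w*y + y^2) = -5*w + y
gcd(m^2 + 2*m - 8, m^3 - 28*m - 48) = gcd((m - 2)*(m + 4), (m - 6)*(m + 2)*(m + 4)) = m + 4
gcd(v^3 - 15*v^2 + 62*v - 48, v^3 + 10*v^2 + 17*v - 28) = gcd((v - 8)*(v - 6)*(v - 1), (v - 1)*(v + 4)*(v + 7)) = v - 1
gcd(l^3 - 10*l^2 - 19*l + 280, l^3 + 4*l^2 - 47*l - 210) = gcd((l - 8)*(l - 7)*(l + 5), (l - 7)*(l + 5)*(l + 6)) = l^2 - 2*l - 35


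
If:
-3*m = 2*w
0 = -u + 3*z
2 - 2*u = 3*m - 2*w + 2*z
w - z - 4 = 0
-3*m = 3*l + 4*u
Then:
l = -37/3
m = -17/3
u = 27/2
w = 17/2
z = 9/2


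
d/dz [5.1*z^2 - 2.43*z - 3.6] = 10.2*z - 2.43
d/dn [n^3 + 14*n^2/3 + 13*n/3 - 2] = 3*n^2 + 28*n/3 + 13/3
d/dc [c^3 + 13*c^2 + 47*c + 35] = 3*c^2 + 26*c + 47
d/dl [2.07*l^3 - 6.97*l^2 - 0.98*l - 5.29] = 6.21*l^2 - 13.94*l - 0.98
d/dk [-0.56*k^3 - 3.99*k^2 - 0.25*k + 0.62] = -1.68*k^2 - 7.98*k - 0.25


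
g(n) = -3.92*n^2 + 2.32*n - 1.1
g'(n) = 2.32 - 7.84*n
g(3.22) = -34.27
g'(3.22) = -22.92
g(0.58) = -1.07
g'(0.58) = -2.23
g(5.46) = -105.29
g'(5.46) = -40.49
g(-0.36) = -2.44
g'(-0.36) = 5.14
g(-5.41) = -128.38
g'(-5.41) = 44.73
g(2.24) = -15.57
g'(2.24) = -15.24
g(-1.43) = -12.43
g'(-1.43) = 13.53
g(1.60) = -7.42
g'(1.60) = -10.22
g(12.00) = -537.74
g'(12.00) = -91.76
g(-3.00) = -43.34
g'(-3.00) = 25.84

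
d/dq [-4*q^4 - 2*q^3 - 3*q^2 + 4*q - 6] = -16*q^3 - 6*q^2 - 6*q + 4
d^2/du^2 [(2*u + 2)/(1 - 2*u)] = -24/(2*u - 1)^3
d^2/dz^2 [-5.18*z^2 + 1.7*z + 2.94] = -10.3600000000000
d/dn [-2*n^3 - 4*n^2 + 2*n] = -6*n^2 - 8*n + 2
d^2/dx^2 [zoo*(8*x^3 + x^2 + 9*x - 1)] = zoo*(x + 1)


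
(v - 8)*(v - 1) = v^2 - 9*v + 8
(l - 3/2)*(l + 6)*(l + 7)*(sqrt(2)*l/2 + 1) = sqrt(2)*l^4/2 + l^3 + 23*sqrt(2)*l^3/4 + 23*l^2/2 + 45*sqrt(2)*l^2/4 - 63*sqrt(2)*l/2 + 45*l/2 - 63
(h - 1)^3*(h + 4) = h^4 + h^3 - 9*h^2 + 11*h - 4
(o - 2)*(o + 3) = o^2 + o - 6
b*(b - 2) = b^2 - 2*b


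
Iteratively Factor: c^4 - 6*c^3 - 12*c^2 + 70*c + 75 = (c + 1)*(c^3 - 7*c^2 - 5*c + 75) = (c - 5)*(c + 1)*(c^2 - 2*c - 15) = (c - 5)*(c + 1)*(c + 3)*(c - 5)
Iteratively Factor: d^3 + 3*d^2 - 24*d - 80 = (d + 4)*(d^2 - d - 20) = (d + 4)^2*(d - 5)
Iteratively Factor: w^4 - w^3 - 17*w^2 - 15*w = (w + 3)*(w^3 - 4*w^2 - 5*w) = (w + 1)*(w + 3)*(w^2 - 5*w) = (w - 5)*(w + 1)*(w + 3)*(w)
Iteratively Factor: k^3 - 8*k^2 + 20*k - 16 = (k - 4)*(k^2 - 4*k + 4) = (k - 4)*(k - 2)*(k - 2)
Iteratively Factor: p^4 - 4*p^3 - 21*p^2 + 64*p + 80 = (p - 5)*(p^3 + p^2 - 16*p - 16) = (p - 5)*(p - 4)*(p^2 + 5*p + 4) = (p - 5)*(p - 4)*(p + 1)*(p + 4)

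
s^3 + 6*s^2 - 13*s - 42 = (s - 3)*(s + 2)*(s + 7)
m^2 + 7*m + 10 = (m + 2)*(m + 5)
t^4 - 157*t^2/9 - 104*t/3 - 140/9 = (t - 5)*(t + 2/3)*(t + 2)*(t + 7/3)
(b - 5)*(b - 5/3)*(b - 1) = b^3 - 23*b^2/3 + 15*b - 25/3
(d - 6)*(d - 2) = d^2 - 8*d + 12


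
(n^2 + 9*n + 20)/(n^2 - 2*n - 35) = (n + 4)/(n - 7)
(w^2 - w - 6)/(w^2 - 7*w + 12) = (w + 2)/(w - 4)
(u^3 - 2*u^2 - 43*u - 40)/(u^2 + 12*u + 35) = (u^2 - 7*u - 8)/(u + 7)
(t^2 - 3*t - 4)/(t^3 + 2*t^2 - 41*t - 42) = (t - 4)/(t^2 + t - 42)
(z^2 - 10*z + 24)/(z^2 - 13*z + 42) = (z - 4)/(z - 7)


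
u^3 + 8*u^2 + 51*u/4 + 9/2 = (u + 1/2)*(u + 3/2)*(u + 6)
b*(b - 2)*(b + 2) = b^3 - 4*b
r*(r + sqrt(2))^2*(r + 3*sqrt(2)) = r^4 + 5*sqrt(2)*r^3 + 14*r^2 + 6*sqrt(2)*r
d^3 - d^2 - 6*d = d*(d - 3)*(d + 2)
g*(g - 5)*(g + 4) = g^3 - g^2 - 20*g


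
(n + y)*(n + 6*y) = n^2 + 7*n*y + 6*y^2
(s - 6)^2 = s^2 - 12*s + 36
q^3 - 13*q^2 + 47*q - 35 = (q - 7)*(q - 5)*(q - 1)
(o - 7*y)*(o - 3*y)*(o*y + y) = o^3*y - 10*o^2*y^2 + o^2*y + 21*o*y^3 - 10*o*y^2 + 21*y^3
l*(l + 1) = l^2 + l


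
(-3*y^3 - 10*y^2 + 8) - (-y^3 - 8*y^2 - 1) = -2*y^3 - 2*y^2 + 9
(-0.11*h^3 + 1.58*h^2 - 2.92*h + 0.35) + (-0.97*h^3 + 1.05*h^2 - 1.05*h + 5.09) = -1.08*h^3 + 2.63*h^2 - 3.97*h + 5.44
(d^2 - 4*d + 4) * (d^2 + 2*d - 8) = d^4 - 2*d^3 - 12*d^2 + 40*d - 32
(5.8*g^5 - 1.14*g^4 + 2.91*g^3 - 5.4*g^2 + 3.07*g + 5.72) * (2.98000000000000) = 17.284*g^5 - 3.3972*g^4 + 8.6718*g^3 - 16.092*g^2 + 9.1486*g + 17.0456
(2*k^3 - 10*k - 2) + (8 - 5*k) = 2*k^3 - 15*k + 6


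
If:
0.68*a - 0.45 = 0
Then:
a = 0.66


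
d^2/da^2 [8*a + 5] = 0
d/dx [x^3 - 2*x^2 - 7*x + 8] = 3*x^2 - 4*x - 7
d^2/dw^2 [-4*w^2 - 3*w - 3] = -8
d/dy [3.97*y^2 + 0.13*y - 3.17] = 7.94*y + 0.13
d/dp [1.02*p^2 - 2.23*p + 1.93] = 2.04*p - 2.23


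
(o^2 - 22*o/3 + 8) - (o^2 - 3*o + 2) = 6 - 13*o/3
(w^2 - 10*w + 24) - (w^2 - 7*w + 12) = 12 - 3*w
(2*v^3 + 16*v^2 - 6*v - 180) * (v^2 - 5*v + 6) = 2*v^5 + 6*v^4 - 74*v^3 - 54*v^2 + 864*v - 1080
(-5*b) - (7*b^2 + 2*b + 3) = -7*b^2 - 7*b - 3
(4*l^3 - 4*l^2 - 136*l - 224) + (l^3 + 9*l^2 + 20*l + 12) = 5*l^3 + 5*l^2 - 116*l - 212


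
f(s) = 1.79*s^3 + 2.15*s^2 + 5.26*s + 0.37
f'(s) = 5.37*s^2 + 4.3*s + 5.26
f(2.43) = 51.53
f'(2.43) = 47.42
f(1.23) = 13.42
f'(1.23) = 18.67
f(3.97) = 167.14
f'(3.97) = 106.97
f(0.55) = 4.21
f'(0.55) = 9.25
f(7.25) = 833.64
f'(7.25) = 318.70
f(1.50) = 19.14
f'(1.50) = 23.79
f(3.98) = 168.21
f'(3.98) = 107.44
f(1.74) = 25.46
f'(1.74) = 29.00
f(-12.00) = -2846.27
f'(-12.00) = 726.94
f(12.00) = 3466.21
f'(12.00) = 830.14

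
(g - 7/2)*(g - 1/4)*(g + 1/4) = g^3 - 7*g^2/2 - g/16 + 7/32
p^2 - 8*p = p*(p - 8)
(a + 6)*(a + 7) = a^2 + 13*a + 42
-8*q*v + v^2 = v*(-8*q + v)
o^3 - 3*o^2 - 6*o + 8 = (o - 4)*(o - 1)*(o + 2)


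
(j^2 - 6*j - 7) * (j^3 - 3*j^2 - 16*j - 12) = j^5 - 9*j^4 - 5*j^3 + 105*j^2 + 184*j + 84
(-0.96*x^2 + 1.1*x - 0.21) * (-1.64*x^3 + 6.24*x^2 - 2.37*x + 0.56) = 1.5744*x^5 - 7.7944*x^4 + 9.4836*x^3 - 4.455*x^2 + 1.1137*x - 0.1176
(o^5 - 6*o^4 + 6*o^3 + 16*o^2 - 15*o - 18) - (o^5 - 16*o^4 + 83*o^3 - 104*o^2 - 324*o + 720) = 10*o^4 - 77*o^3 + 120*o^2 + 309*o - 738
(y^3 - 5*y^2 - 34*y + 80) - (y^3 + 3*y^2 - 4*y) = -8*y^2 - 30*y + 80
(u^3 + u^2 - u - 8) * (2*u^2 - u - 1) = 2*u^5 + u^4 - 4*u^3 - 16*u^2 + 9*u + 8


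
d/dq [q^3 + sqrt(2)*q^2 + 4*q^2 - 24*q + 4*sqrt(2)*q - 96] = 3*q^2 + 2*sqrt(2)*q + 8*q - 24 + 4*sqrt(2)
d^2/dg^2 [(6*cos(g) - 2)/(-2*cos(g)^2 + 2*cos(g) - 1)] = 2*(-108*sin(g)^4*cos(g) + 4*sin(g)^4 + 26*sin(g)^2 + 29*cos(g) - 12*cos(3*g) + 6*cos(5*g) - 22)/(2*sin(g)^2 + 2*cos(g) - 3)^3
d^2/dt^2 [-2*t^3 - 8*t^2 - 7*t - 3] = -12*t - 16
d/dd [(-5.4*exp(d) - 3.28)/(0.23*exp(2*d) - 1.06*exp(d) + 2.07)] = (1.242*exp(2*d) + 1.5088*exp(d) - 14.6548)*exp(d)/(0.0529*exp(4*d) - 0.4876*exp(3*d) + 2.0758*exp(2*d) - 4.3884*exp(d) + 4.2849)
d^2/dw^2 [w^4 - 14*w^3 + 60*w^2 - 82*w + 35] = 12*w^2 - 84*w + 120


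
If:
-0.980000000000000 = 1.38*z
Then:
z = -0.71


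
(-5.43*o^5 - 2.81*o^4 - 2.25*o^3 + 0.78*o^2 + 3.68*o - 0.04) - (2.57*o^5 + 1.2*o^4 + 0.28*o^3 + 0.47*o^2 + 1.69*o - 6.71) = -8.0*o^5 - 4.01*o^4 - 2.53*o^3 + 0.31*o^2 + 1.99*o + 6.67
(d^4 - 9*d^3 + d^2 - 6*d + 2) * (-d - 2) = -d^5 + 7*d^4 + 17*d^3 + 4*d^2 + 10*d - 4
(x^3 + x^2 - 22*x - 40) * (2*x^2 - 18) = 2*x^5 + 2*x^4 - 62*x^3 - 98*x^2 + 396*x + 720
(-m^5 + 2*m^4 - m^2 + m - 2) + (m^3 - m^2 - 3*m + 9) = -m^5 + 2*m^4 + m^3 - 2*m^2 - 2*m + 7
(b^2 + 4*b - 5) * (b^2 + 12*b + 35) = b^4 + 16*b^3 + 78*b^2 + 80*b - 175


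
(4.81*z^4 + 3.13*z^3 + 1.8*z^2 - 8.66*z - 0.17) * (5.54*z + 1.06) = 26.6474*z^5 + 22.4388*z^4 + 13.2898*z^3 - 46.0684*z^2 - 10.1214*z - 0.1802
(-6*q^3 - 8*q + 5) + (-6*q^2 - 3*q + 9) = -6*q^3 - 6*q^2 - 11*q + 14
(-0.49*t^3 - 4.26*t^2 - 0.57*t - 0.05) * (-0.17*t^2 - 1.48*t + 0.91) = 0.0833*t^5 + 1.4494*t^4 + 5.9558*t^3 - 3.0245*t^2 - 0.4447*t - 0.0455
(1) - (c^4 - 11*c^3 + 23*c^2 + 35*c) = -c^4 + 11*c^3 - 23*c^2 - 35*c + 1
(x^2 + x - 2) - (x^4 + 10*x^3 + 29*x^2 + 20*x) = -x^4 - 10*x^3 - 28*x^2 - 19*x - 2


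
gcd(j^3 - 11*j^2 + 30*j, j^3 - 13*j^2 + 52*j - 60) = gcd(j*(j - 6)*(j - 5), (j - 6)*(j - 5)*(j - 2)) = j^2 - 11*j + 30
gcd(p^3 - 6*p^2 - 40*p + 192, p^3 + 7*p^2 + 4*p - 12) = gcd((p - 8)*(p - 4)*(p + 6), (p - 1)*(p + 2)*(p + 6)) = p + 6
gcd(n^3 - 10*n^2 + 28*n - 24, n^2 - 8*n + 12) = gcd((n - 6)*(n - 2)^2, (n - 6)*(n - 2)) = n^2 - 8*n + 12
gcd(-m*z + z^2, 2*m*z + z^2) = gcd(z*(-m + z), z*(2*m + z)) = z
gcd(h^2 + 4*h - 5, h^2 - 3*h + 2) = h - 1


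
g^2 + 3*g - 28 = (g - 4)*(g + 7)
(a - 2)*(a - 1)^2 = a^3 - 4*a^2 + 5*a - 2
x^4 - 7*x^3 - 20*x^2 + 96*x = x*(x - 8)*(x - 3)*(x + 4)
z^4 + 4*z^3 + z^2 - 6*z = z*(z - 1)*(z + 2)*(z + 3)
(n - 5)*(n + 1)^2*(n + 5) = n^4 + 2*n^3 - 24*n^2 - 50*n - 25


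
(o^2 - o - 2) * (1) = o^2 - o - 2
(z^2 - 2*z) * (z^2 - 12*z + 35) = z^4 - 14*z^3 + 59*z^2 - 70*z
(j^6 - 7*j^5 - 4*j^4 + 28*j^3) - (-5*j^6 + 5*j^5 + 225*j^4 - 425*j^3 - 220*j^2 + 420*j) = 6*j^6 - 12*j^5 - 229*j^4 + 453*j^3 + 220*j^2 - 420*j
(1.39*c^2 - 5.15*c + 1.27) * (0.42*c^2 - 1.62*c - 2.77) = 0.5838*c^4 - 4.4148*c^3 + 5.0261*c^2 + 12.2081*c - 3.5179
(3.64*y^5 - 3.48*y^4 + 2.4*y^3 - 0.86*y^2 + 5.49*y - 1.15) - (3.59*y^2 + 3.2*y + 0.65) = 3.64*y^5 - 3.48*y^4 + 2.4*y^3 - 4.45*y^2 + 2.29*y - 1.8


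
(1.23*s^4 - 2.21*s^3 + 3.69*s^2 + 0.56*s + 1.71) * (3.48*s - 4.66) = 4.2804*s^5 - 13.4226*s^4 + 23.1398*s^3 - 15.2466*s^2 + 3.3412*s - 7.9686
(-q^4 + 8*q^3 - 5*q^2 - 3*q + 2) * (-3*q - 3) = 3*q^5 - 21*q^4 - 9*q^3 + 24*q^2 + 3*q - 6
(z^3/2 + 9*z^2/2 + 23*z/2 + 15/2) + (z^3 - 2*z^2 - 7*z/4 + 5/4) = 3*z^3/2 + 5*z^2/2 + 39*z/4 + 35/4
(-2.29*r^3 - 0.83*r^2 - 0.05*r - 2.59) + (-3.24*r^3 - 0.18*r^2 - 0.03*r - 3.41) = -5.53*r^3 - 1.01*r^2 - 0.08*r - 6.0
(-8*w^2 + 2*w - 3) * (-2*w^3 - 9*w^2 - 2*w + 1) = 16*w^5 + 68*w^4 + 4*w^3 + 15*w^2 + 8*w - 3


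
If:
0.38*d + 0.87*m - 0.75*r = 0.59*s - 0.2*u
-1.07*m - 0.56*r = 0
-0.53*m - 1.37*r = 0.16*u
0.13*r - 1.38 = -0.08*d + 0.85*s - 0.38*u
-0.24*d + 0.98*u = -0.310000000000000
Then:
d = -2.58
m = -0.07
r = 0.14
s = -2.27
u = -0.95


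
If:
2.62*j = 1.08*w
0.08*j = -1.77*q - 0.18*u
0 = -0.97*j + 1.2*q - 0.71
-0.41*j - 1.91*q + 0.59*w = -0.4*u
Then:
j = -0.89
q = -0.13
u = 1.66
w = -2.16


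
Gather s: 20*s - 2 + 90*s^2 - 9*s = 90*s^2 + 11*s - 2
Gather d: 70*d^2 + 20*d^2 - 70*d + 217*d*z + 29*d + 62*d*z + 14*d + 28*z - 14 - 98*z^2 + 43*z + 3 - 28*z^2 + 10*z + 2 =90*d^2 + d*(279*z - 27) - 126*z^2 + 81*z - 9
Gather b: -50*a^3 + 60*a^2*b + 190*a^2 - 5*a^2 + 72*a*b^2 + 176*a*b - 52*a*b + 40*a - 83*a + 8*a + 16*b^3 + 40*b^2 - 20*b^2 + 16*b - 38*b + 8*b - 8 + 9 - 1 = -50*a^3 + 185*a^2 - 35*a + 16*b^3 + b^2*(72*a + 20) + b*(60*a^2 + 124*a - 14)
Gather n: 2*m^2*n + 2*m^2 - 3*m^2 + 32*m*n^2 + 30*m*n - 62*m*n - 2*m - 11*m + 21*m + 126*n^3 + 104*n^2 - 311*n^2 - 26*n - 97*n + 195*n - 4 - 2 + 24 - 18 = -m^2 + 8*m + 126*n^3 + n^2*(32*m - 207) + n*(2*m^2 - 32*m + 72)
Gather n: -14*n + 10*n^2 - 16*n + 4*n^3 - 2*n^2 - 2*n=4*n^3 + 8*n^2 - 32*n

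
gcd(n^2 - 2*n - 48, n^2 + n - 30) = n + 6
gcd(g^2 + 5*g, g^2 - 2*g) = g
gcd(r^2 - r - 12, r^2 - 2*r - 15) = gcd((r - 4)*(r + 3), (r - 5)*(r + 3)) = r + 3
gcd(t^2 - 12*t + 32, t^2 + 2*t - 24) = t - 4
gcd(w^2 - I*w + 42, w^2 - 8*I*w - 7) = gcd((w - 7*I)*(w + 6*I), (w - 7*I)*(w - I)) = w - 7*I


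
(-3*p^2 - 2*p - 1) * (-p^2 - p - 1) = 3*p^4 + 5*p^3 + 6*p^2 + 3*p + 1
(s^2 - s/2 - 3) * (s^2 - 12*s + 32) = s^4 - 25*s^3/2 + 35*s^2 + 20*s - 96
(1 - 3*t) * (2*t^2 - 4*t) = -6*t^3 + 14*t^2 - 4*t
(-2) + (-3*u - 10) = -3*u - 12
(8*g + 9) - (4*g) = 4*g + 9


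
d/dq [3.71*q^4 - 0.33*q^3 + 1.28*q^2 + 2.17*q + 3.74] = 14.84*q^3 - 0.99*q^2 + 2.56*q + 2.17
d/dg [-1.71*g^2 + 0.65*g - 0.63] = 0.65 - 3.42*g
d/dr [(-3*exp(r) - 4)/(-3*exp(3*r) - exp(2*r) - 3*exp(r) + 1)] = (-18*exp(3*r) - 39*exp(2*r) - 8*exp(r) - 15)*exp(r)/(9*exp(6*r) + 6*exp(5*r) + 19*exp(4*r) + 7*exp(2*r) - 6*exp(r) + 1)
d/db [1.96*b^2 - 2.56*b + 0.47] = 3.92*b - 2.56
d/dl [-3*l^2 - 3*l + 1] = -6*l - 3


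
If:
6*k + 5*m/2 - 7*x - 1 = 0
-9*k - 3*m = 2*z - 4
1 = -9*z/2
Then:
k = 146/81 - 14*x/3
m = 14*x - 106/27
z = -2/9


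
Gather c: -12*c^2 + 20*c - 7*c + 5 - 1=-12*c^2 + 13*c + 4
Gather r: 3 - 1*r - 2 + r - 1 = 0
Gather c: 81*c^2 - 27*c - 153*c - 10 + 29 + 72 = 81*c^2 - 180*c + 91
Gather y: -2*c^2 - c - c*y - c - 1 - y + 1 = -2*c^2 - 2*c + y*(-c - 1)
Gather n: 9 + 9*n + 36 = 9*n + 45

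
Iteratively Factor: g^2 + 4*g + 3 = (g + 1)*(g + 3)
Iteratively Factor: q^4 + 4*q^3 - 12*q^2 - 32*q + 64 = (q - 2)*(q^3 + 6*q^2 - 32) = (q - 2)^2*(q^2 + 8*q + 16) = (q - 2)^2*(q + 4)*(q + 4)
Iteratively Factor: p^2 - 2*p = (p)*(p - 2)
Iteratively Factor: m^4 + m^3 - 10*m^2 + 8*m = (m - 1)*(m^3 + 2*m^2 - 8*m) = m*(m - 1)*(m^2 + 2*m - 8) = m*(m - 2)*(m - 1)*(m + 4)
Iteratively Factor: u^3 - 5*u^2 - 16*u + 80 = (u - 5)*(u^2 - 16) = (u - 5)*(u - 4)*(u + 4)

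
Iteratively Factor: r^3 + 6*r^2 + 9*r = (r + 3)*(r^2 + 3*r) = (r + 3)^2*(r)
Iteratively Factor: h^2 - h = (h - 1)*(h)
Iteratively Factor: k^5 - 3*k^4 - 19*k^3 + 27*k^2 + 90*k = (k - 3)*(k^4 - 19*k^2 - 30*k) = (k - 3)*(k + 2)*(k^3 - 2*k^2 - 15*k) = k*(k - 3)*(k + 2)*(k^2 - 2*k - 15) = k*(k - 3)*(k + 2)*(k + 3)*(k - 5)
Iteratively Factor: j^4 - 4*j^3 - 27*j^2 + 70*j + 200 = (j + 4)*(j^3 - 8*j^2 + 5*j + 50) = (j + 2)*(j + 4)*(j^2 - 10*j + 25) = (j - 5)*(j + 2)*(j + 4)*(j - 5)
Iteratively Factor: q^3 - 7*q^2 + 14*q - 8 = (q - 1)*(q^2 - 6*q + 8) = (q - 2)*(q - 1)*(q - 4)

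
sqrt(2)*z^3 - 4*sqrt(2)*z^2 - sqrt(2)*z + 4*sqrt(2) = (z - 4)*(z - 1)*(sqrt(2)*z + sqrt(2))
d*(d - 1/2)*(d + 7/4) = d^3 + 5*d^2/4 - 7*d/8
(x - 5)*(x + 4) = x^2 - x - 20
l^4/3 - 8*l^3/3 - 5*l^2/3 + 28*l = l*(l/3 + 1)*(l - 7)*(l - 4)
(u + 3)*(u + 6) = u^2 + 9*u + 18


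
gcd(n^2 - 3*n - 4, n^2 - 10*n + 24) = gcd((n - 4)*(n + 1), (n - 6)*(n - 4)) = n - 4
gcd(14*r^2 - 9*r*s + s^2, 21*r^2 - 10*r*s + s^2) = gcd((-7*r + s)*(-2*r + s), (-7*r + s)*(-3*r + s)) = 7*r - s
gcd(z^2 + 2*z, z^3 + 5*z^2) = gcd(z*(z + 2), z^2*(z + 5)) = z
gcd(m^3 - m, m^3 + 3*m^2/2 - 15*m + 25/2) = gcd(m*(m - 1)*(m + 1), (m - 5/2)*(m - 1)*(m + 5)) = m - 1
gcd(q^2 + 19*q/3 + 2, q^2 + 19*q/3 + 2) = q^2 + 19*q/3 + 2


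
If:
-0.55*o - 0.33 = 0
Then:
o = -0.60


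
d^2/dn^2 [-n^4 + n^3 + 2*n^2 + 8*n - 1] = -12*n^2 + 6*n + 4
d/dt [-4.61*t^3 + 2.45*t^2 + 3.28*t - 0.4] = -13.83*t^2 + 4.9*t + 3.28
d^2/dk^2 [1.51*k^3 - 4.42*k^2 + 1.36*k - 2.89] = 9.06*k - 8.84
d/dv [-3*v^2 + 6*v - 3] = 6 - 6*v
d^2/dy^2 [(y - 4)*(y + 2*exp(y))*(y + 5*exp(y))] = 7*y^2*exp(y) + 40*y*exp(2*y) + 6*y - 120*exp(2*y) - 42*exp(y) - 8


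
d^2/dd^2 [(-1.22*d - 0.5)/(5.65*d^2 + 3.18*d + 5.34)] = (-(1.22*d + 0.5)*(11.3*d + 3.18)*(22.6*d + 6.36) + (41.358*d + 13.4092)*(5.65*d^2 + 3.18*d + 5.34))/(5.65*d^2 + 3.18*d + 5.34)^3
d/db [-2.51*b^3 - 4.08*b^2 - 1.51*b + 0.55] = -7.53*b^2 - 8.16*b - 1.51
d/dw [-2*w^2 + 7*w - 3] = 7 - 4*w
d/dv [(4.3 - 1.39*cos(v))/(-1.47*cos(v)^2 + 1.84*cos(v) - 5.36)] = (2.0433*cos(v)^2 - 12.642*cos(v) + 0.4616)*sin(v)/(2.1609*cos(v)^4 - 5.4096*cos(v)^3 + 19.144*cos(v)^2 - 19.7248*cos(v) + 28.7296)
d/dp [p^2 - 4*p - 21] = 2*p - 4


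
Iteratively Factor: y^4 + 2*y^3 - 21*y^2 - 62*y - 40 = (y + 4)*(y^3 - 2*y^2 - 13*y - 10) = (y - 5)*(y + 4)*(y^2 + 3*y + 2) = (y - 5)*(y + 2)*(y + 4)*(y + 1)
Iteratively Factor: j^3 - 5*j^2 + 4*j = (j)*(j^2 - 5*j + 4) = j*(j - 4)*(j - 1)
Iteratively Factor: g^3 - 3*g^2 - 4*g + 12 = (g + 2)*(g^2 - 5*g + 6) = (g - 3)*(g + 2)*(g - 2)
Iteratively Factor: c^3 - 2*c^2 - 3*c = (c)*(c^2 - 2*c - 3) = c*(c - 3)*(c + 1)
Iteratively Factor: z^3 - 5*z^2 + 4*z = (z)*(z^2 - 5*z + 4) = z*(z - 1)*(z - 4)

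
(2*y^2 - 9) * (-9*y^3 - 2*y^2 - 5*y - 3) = -18*y^5 - 4*y^4 + 71*y^3 + 12*y^2 + 45*y + 27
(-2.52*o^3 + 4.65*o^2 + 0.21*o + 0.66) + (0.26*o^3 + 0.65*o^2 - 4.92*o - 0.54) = -2.26*o^3 + 5.3*o^2 - 4.71*o + 0.12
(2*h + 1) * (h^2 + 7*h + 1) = 2*h^3 + 15*h^2 + 9*h + 1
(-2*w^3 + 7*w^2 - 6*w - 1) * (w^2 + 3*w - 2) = -2*w^5 + w^4 + 19*w^3 - 33*w^2 + 9*w + 2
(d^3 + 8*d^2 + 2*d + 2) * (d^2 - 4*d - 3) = d^5 + 4*d^4 - 33*d^3 - 30*d^2 - 14*d - 6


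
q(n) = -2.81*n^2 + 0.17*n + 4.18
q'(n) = 0.17 - 5.62*n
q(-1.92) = -6.51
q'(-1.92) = 10.96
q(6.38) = -109.11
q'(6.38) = -35.69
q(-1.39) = -1.49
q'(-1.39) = 7.98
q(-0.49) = 3.42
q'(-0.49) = 2.92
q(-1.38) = -1.41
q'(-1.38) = 7.93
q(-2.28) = -10.82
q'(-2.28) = 12.98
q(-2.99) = -21.45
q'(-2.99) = 16.97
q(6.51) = -113.80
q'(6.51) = -36.42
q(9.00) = -221.90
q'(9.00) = -50.41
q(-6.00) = -98.00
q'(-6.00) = 33.89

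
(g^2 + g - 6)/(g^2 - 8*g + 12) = (g + 3)/(g - 6)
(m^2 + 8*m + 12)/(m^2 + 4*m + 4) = (m + 6)/(m + 2)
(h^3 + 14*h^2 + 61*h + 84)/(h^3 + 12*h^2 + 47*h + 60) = (h + 7)/(h + 5)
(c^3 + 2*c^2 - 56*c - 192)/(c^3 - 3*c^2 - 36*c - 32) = (c + 6)/(c + 1)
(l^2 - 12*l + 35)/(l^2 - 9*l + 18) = (l^2 - 12*l + 35)/(l^2 - 9*l + 18)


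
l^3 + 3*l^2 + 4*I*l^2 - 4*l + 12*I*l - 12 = (l + 3)*(l + 2*I)^2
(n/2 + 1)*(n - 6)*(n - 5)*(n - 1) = n^4/2 - 5*n^3 + 17*n^2/2 + 26*n - 30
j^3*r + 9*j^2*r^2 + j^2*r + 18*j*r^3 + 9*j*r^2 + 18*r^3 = (j + 3*r)*(j + 6*r)*(j*r + r)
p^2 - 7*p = p*(p - 7)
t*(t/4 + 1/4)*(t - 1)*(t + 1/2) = t^4/4 + t^3/8 - t^2/4 - t/8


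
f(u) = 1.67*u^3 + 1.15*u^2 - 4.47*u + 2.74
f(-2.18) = 0.65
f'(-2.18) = 14.33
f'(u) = 5.01*u^2 + 2.3*u - 4.47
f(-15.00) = -5307.71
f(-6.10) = -306.26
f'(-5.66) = 143.01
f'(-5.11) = 114.60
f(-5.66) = -237.93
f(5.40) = 275.10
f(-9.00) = -1081.31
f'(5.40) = 154.04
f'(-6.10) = 167.92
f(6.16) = 409.20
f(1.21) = 1.97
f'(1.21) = 5.65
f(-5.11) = -167.22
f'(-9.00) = 380.64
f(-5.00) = -154.91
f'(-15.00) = 1088.28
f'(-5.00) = 109.28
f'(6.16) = 199.81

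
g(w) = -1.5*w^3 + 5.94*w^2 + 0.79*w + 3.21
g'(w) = -4.5*w^2 + 11.88*w + 0.79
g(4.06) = 3.94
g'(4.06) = -25.15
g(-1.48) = 19.91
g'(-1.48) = -26.65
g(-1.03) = 10.34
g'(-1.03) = -16.22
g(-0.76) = 6.70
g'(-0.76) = -10.84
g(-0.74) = 6.49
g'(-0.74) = -10.47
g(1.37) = 11.58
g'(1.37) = 8.62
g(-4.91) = 320.09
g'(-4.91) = -166.03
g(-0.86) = 7.88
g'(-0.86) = -12.76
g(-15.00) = 6390.36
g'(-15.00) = -1189.91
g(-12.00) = 3441.09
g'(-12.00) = -789.77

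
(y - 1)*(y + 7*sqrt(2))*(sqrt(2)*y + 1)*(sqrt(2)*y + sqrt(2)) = 2*y^4 + 15*sqrt(2)*y^3 + 12*y^2 - 15*sqrt(2)*y - 14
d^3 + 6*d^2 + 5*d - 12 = (d - 1)*(d + 3)*(d + 4)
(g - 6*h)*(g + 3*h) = g^2 - 3*g*h - 18*h^2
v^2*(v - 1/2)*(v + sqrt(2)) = v^4 - v^3/2 + sqrt(2)*v^3 - sqrt(2)*v^2/2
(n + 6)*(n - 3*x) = n^2 - 3*n*x + 6*n - 18*x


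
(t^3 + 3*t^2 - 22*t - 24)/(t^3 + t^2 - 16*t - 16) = (t + 6)/(t + 4)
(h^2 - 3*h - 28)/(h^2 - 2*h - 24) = (h - 7)/(h - 6)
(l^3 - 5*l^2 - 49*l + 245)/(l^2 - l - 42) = (l^2 + 2*l - 35)/(l + 6)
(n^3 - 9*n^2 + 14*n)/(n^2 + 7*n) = (n^2 - 9*n + 14)/(n + 7)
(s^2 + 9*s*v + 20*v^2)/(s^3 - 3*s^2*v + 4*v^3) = (s^2 + 9*s*v + 20*v^2)/(s^3 - 3*s^2*v + 4*v^3)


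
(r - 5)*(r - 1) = r^2 - 6*r + 5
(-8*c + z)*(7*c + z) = -56*c^2 - c*z + z^2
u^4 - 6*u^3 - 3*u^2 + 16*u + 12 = (u - 6)*(u - 2)*(u + 1)^2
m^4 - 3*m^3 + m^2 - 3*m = m*(m - 3)*(m - I)*(m + I)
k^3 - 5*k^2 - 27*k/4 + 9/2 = (k - 6)*(k - 1/2)*(k + 3/2)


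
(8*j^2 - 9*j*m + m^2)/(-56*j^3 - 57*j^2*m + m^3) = (-j + m)/(7*j^2 + 8*j*m + m^2)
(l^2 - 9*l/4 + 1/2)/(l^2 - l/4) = (l - 2)/l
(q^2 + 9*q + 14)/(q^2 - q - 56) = (q + 2)/(q - 8)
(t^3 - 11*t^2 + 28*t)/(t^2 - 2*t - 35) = t*(t - 4)/(t + 5)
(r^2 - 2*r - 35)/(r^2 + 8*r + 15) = (r - 7)/(r + 3)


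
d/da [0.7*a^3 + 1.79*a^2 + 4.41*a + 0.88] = 2.1*a^2 + 3.58*a + 4.41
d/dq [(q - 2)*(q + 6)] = 2*q + 4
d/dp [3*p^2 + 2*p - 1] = 6*p + 2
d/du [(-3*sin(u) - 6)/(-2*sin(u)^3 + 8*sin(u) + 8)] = 3*(-sin(u)^3 - 3*sin(u)^2 + 2)*cos(u)/(sin(u)^3 - 4*sin(u) - 4)^2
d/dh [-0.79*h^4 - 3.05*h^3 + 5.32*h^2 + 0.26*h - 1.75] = -3.16*h^3 - 9.15*h^2 + 10.64*h + 0.26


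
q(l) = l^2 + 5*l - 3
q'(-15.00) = -25.00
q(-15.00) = 147.00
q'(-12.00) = -19.00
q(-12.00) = 81.00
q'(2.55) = 10.10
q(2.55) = 16.25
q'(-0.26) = 4.48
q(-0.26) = -4.23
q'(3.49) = 11.98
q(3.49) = 26.63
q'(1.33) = 7.66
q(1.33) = 5.42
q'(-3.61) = -2.22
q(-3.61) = -8.02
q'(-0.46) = 4.08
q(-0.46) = -5.09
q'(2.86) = 10.72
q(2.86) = 19.48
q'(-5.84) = -6.68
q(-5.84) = 1.91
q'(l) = 2*l + 5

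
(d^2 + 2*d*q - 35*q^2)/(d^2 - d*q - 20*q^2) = (d + 7*q)/(d + 4*q)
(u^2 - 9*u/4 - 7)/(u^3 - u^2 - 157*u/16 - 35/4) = 4/(4*u + 5)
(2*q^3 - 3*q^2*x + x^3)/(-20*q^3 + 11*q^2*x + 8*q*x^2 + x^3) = (-2*q^2 + q*x + x^2)/(20*q^2 + 9*q*x + x^2)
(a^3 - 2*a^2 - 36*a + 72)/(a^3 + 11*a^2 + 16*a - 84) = (a - 6)/(a + 7)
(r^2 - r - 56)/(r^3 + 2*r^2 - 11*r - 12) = (r^2 - r - 56)/(r^3 + 2*r^2 - 11*r - 12)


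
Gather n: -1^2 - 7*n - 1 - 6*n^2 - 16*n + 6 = -6*n^2 - 23*n + 4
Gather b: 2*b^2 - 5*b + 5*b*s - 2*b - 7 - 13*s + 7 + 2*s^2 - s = 2*b^2 + b*(5*s - 7) + 2*s^2 - 14*s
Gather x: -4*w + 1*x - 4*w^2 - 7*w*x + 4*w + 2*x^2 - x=-4*w^2 - 7*w*x + 2*x^2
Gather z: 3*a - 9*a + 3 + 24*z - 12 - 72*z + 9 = -6*a - 48*z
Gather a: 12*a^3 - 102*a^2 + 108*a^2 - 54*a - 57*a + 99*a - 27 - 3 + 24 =12*a^3 + 6*a^2 - 12*a - 6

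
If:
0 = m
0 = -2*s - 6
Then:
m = 0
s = -3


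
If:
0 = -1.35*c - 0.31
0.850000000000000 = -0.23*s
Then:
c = -0.23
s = -3.70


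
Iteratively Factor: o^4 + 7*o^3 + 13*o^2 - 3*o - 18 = (o + 3)*(o^3 + 4*o^2 + o - 6) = (o + 2)*(o + 3)*(o^2 + 2*o - 3) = (o + 2)*(o + 3)^2*(o - 1)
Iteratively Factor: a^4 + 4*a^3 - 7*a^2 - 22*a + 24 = (a + 4)*(a^3 - 7*a + 6) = (a + 3)*(a + 4)*(a^2 - 3*a + 2) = (a - 2)*(a + 3)*(a + 4)*(a - 1)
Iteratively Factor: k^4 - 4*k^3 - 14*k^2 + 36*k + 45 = (k - 3)*(k^3 - k^2 - 17*k - 15) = (k - 5)*(k - 3)*(k^2 + 4*k + 3) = (k - 5)*(k - 3)*(k + 3)*(k + 1)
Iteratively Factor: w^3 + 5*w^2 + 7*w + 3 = (w + 1)*(w^2 + 4*w + 3) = (w + 1)^2*(w + 3)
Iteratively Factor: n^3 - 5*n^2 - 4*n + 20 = (n - 2)*(n^2 - 3*n - 10) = (n - 5)*(n - 2)*(n + 2)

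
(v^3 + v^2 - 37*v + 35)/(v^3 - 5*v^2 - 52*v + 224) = (v^2 - 6*v + 5)/(v^2 - 12*v + 32)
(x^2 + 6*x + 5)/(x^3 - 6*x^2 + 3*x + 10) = (x + 5)/(x^2 - 7*x + 10)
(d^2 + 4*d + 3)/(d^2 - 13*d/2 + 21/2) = 2*(d^2 + 4*d + 3)/(2*d^2 - 13*d + 21)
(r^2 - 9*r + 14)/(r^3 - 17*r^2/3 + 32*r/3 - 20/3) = 3*(r - 7)/(3*r^2 - 11*r + 10)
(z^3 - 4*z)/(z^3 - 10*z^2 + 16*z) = (z + 2)/(z - 8)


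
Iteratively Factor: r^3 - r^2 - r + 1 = (r - 1)*(r^2 - 1) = (r - 1)^2*(r + 1)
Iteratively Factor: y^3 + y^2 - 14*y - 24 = (y - 4)*(y^2 + 5*y + 6) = (y - 4)*(y + 3)*(y + 2)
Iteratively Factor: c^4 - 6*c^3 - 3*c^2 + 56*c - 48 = (c - 4)*(c^3 - 2*c^2 - 11*c + 12) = (c - 4)^2*(c^2 + 2*c - 3) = (c - 4)^2*(c + 3)*(c - 1)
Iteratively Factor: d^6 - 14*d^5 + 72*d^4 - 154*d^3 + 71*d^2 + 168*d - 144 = (d - 4)*(d^5 - 10*d^4 + 32*d^3 - 26*d^2 - 33*d + 36) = (d - 4)*(d - 3)*(d^4 - 7*d^3 + 11*d^2 + 7*d - 12) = (d - 4)*(d - 3)^2*(d^3 - 4*d^2 - d + 4) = (d - 4)^2*(d - 3)^2*(d^2 - 1) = (d - 4)^2*(d - 3)^2*(d - 1)*(d + 1)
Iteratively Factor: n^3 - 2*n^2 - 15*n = (n - 5)*(n^2 + 3*n) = (n - 5)*(n + 3)*(n)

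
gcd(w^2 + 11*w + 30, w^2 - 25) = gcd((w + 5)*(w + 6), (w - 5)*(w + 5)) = w + 5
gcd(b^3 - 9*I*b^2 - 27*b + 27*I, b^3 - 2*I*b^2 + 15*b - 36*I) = b^2 - 6*I*b - 9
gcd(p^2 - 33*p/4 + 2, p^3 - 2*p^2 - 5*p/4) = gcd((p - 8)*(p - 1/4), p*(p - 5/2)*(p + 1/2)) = 1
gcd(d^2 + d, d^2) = d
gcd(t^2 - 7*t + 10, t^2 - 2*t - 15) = t - 5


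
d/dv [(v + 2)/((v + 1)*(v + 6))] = (-v^2 - 4*v - 8)/(v^4 + 14*v^3 + 61*v^2 + 84*v + 36)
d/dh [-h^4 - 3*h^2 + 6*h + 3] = -4*h^3 - 6*h + 6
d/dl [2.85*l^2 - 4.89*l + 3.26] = 5.7*l - 4.89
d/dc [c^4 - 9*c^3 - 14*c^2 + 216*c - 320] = 4*c^3 - 27*c^2 - 28*c + 216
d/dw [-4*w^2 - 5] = -8*w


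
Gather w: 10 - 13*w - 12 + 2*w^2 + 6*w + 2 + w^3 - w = w^3 + 2*w^2 - 8*w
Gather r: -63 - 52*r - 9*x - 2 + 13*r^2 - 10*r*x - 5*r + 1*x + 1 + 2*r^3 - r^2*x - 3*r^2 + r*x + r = 2*r^3 + r^2*(10 - x) + r*(-9*x - 56) - 8*x - 64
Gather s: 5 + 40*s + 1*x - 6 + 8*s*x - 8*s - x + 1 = s*(8*x + 32)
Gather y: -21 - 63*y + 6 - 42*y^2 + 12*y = -42*y^2 - 51*y - 15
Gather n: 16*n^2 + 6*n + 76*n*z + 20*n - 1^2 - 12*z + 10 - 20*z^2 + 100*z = 16*n^2 + n*(76*z + 26) - 20*z^2 + 88*z + 9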